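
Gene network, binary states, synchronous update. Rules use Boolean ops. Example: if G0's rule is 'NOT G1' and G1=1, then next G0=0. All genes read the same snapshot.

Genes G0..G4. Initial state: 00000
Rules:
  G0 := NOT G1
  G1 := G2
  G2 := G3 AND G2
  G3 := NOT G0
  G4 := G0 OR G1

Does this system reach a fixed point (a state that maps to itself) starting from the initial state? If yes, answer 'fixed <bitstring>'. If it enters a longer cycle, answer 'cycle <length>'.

Answer: fixed 10001

Derivation:
Step 0: 00000
Step 1: G0=NOT G1=NOT 0=1 G1=G2=0 G2=G3&G2=0&0=0 G3=NOT G0=NOT 0=1 G4=G0|G1=0|0=0 -> 10010
Step 2: G0=NOT G1=NOT 0=1 G1=G2=0 G2=G3&G2=1&0=0 G3=NOT G0=NOT 1=0 G4=G0|G1=1|0=1 -> 10001
Step 3: G0=NOT G1=NOT 0=1 G1=G2=0 G2=G3&G2=0&0=0 G3=NOT G0=NOT 1=0 G4=G0|G1=1|0=1 -> 10001
Fixed point reached at step 2: 10001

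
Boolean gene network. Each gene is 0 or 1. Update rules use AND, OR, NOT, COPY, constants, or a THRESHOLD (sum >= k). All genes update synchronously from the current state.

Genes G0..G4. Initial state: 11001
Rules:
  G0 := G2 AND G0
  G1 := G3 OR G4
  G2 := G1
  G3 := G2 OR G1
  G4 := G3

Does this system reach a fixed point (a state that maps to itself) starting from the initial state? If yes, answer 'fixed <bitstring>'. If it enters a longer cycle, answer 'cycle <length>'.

Step 0: 11001
Step 1: G0=G2&G0=0&1=0 G1=G3|G4=0|1=1 G2=G1=1 G3=G2|G1=0|1=1 G4=G3=0 -> 01110
Step 2: G0=G2&G0=1&0=0 G1=G3|G4=1|0=1 G2=G1=1 G3=G2|G1=1|1=1 G4=G3=1 -> 01111
Step 3: G0=G2&G0=1&0=0 G1=G3|G4=1|1=1 G2=G1=1 G3=G2|G1=1|1=1 G4=G3=1 -> 01111
Fixed point reached at step 2: 01111

Answer: fixed 01111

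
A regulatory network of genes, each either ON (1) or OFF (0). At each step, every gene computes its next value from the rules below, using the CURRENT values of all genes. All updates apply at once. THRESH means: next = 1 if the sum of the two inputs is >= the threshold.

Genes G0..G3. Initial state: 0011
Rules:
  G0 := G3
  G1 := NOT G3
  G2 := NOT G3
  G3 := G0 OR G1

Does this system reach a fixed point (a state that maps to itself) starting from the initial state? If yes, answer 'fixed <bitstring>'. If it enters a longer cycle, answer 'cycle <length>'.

Answer: fixed 1001

Derivation:
Step 0: 0011
Step 1: G0=G3=1 G1=NOT G3=NOT 1=0 G2=NOT G3=NOT 1=0 G3=G0|G1=0|0=0 -> 1000
Step 2: G0=G3=0 G1=NOT G3=NOT 0=1 G2=NOT G3=NOT 0=1 G3=G0|G1=1|0=1 -> 0111
Step 3: G0=G3=1 G1=NOT G3=NOT 1=0 G2=NOT G3=NOT 1=0 G3=G0|G1=0|1=1 -> 1001
Step 4: G0=G3=1 G1=NOT G3=NOT 1=0 G2=NOT G3=NOT 1=0 G3=G0|G1=1|0=1 -> 1001
Fixed point reached at step 3: 1001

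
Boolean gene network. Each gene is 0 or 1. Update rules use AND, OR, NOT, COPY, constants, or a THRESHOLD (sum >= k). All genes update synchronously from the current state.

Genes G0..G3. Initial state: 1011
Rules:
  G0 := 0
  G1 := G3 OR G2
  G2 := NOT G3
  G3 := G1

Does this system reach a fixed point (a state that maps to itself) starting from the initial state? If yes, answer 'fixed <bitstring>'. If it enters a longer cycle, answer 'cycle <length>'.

Step 0: 1011
Step 1: G0=0(const) G1=G3|G2=1|1=1 G2=NOT G3=NOT 1=0 G3=G1=0 -> 0100
Step 2: G0=0(const) G1=G3|G2=0|0=0 G2=NOT G3=NOT 0=1 G3=G1=1 -> 0011
Step 3: G0=0(const) G1=G3|G2=1|1=1 G2=NOT G3=NOT 1=0 G3=G1=0 -> 0100
Cycle of length 2 starting at step 1 -> no fixed point

Answer: cycle 2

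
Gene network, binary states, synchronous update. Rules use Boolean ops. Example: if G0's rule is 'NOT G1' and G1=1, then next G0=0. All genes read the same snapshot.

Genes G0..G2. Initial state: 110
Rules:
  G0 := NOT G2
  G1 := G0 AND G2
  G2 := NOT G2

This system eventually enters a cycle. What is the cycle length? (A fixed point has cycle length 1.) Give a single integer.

Answer: 2

Derivation:
Step 0: 110
Step 1: G0=NOT G2=NOT 0=1 G1=G0&G2=1&0=0 G2=NOT G2=NOT 0=1 -> 101
Step 2: G0=NOT G2=NOT 1=0 G1=G0&G2=1&1=1 G2=NOT G2=NOT 1=0 -> 010
Step 3: G0=NOT G2=NOT 0=1 G1=G0&G2=0&0=0 G2=NOT G2=NOT 0=1 -> 101
State from step 3 equals state from step 1 -> cycle length 2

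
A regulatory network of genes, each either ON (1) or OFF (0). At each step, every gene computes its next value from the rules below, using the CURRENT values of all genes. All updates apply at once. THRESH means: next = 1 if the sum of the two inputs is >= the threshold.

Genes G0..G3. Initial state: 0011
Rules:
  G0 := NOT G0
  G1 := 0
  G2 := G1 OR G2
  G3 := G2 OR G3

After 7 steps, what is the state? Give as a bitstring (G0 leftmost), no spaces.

Step 1: G0=NOT G0=NOT 0=1 G1=0(const) G2=G1|G2=0|1=1 G3=G2|G3=1|1=1 -> 1011
Step 2: G0=NOT G0=NOT 1=0 G1=0(const) G2=G1|G2=0|1=1 G3=G2|G3=1|1=1 -> 0011
Step 3: G0=NOT G0=NOT 0=1 G1=0(const) G2=G1|G2=0|1=1 G3=G2|G3=1|1=1 -> 1011
Step 4: G0=NOT G0=NOT 1=0 G1=0(const) G2=G1|G2=0|1=1 G3=G2|G3=1|1=1 -> 0011
Step 5: G0=NOT G0=NOT 0=1 G1=0(const) G2=G1|G2=0|1=1 G3=G2|G3=1|1=1 -> 1011
Step 6: G0=NOT G0=NOT 1=0 G1=0(const) G2=G1|G2=0|1=1 G3=G2|G3=1|1=1 -> 0011
Step 7: G0=NOT G0=NOT 0=1 G1=0(const) G2=G1|G2=0|1=1 G3=G2|G3=1|1=1 -> 1011

1011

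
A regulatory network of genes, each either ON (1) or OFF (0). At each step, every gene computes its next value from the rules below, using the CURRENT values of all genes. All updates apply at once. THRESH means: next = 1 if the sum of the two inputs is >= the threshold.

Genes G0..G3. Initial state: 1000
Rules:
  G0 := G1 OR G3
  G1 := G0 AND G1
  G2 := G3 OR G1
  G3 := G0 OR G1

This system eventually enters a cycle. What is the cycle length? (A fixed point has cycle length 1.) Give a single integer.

Answer: 2

Derivation:
Step 0: 1000
Step 1: G0=G1|G3=0|0=0 G1=G0&G1=1&0=0 G2=G3|G1=0|0=0 G3=G0|G1=1|0=1 -> 0001
Step 2: G0=G1|G3=0|1=1 G1=G0&G1=0&0=0 G2=G3|G1=1|0=1 G3=G0|G1=0|0=0 -> 1010
Step 3: G0=G1|G3=0|0=0 G1=G0&G1=1&0=0 G2=G3|G1=0|0=0 G3=G0|G1=1|0=1 -> 0001
State from step 3 equals state from step 1 -> cycle length 2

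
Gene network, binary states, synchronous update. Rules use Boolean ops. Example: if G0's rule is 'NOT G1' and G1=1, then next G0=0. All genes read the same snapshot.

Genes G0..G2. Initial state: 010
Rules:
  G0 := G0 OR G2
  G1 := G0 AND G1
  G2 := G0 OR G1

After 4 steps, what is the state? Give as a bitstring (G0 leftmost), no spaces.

Step 1: G0=G0|G2=0|0=0 G1=G0&G1=0&1=0 G2=G0|G1=0|1=1 -> 001
Step 2: G0=G0|G2=0|1=1 G1=G0&G1=0&0=0 G2=G0|G1=0|0=0 -> 100
Step 3: G0=G0|G2=1|0=1 G1=G0&G1=1&0=0 G2=G0|G1=1|0=1 -> 101
Step 4: G0=G0|G2=1|1=1 G1=G0&G1=1&0=0 G2=G0|G1=1|0=1 -> 101

101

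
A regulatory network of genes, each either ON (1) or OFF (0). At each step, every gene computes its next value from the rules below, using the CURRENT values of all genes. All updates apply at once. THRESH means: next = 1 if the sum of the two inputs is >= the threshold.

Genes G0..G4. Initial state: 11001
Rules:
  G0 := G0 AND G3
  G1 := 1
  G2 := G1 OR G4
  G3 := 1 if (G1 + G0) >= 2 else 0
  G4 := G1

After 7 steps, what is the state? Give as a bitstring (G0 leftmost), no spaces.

Step 1: G0=G0&G3=1&0=0 G1=1(const) G2=G1|G4=1|1=1 G3=(1+1>=2)=1 G4=G1=1 -> 01111
Step 2: G0=G0&G3=0&1=0 G1=1(const) G2=G1|G4=1|1=1 G3=(1+0>=2)=0 G4=G1=1 -> 01101
Step 3: G0=G0&G3=0&0=0 G1=1(const) G2=G1|G4=1|1=1 G3=(1+0>=2)=0 G4=G1=1 -> 01101
Step 4: G0=G0&G3=0&0=0 G1=1(const) G2=G1|G4=1|1=1 G3=(1+0>=2)=0 G4=G1=1 -> 01101
Step 5: G0=G0&G3=0&0=0 G1=1(const) G2=G1|G4=1|1=1 G3=(1+0>=2)=0 G4=G1=1 -> 01101
Step 6: G0=G0&G3=0&0=0 G1=1(const) G2=G1|G4=1|1=1 G3=(1+0>=2)=0 G4=G1=1 -> 01101
Step 7: G0=G0&G3=0&0=0 G1=1(const) G2=G1|G4=1|1=1 G3=(1+0>=2)=0 G4=G1=1 -> 01101

01101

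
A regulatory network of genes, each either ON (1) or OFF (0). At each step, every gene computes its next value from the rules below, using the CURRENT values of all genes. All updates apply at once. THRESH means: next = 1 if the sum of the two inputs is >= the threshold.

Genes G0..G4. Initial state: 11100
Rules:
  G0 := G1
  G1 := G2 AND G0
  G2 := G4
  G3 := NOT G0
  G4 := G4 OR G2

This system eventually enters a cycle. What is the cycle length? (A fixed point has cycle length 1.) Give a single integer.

Step 0: 11100
Step 1: G0=G1=1 G1=G2&G0=1&1=1 G2=G4=0 G3=NOT G0=NOT 1=0 G4=G4|G2=0|1=1 -> 11001
Step 2: G0=G1=1 G1=G2&G0=0&1=0 G2=G4=1 G3=NOT G0=NOT 1=0 G4=G4|G2=1|0=1 -> 10101
Step 3: G0=G1=0 G1=G2&G0=1&1=1 G2=G4=1 G3=NOT G0=NOT 1=0 G4=G4|G2=1|1=1 -> 01101
Step 4: G0=G1=1 G1=G2&G0=1&0=0 G2=G4=1 G3=NOT G0=NOT 0=1 G4=G4|G2=1|1=1 -> 10111
Step 5: G0=G1=0 G1=G2&G0=1&1=1 G2=G4=1 G3=NOT G0=NOT 1=0 G4=G4|G2=1|1=1 -> 01101
State from step 5 equals state from step 3 -> cycle length 2

Answer: 2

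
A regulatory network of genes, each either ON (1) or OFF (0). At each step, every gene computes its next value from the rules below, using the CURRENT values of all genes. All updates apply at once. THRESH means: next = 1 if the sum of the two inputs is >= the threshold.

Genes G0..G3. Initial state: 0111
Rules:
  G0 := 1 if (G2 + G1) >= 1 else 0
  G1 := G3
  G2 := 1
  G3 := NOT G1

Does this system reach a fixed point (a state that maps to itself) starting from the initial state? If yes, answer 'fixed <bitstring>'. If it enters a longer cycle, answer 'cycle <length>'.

Step 0: 0111
Step 1: G0=(1+1>=1)=1 G1=G3=1 G2=1(const) G3=NOT G1=NOT 1=0 -> 1110
Step 2: G0=(1+1>=1)=1 G1=G3=0 G2=1(const) G3=NOT G1=NOT 1=0 -> 1010
Step 3: G0=(1+0>=1)=1 G1=G3=0 G2=1(const) G3=NOT G1=NOT 0=1 -> 1011
Step 4: G0=(1+0>=1)=1 G1=G3=1 G2=1(const) G3=NOT G1=NOT 0=1 -> 1111
Step 5: G0=(1+1>=1)=1 G1=G3=1 G2=1(const) G3=NOT G1=NOT 1=0 -> 1110
Cycle of length 4 starting at step 1 -> no fixed point

Answer: cycle 4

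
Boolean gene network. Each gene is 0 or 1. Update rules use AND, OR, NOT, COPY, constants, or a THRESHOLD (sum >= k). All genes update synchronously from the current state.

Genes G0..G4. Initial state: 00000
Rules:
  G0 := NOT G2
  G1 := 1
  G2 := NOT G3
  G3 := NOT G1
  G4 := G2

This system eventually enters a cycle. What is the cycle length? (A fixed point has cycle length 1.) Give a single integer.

Answer: 1

Derivation:
Step 0: 00000
Step 1: G0=NOT G2=NOT 0=1 G1=1(const) G2=NOT G3=NOT 0=1 G3=NOT G1=NOT 0=1 G4=G2=0 -> 11110
Step 2: G0=NOT G2=NOT 1=0 G1=1(const) G2=NOT G3=NOT 1=0 G3=NOT G1=NOT 1=0 G4=G2=1 -> 01001
Step 3: G0=NOT G2=NOT 0=1 G1=1(const) G2=NOT G3=NOT 0=1 G3=NOT G1=NOT 1=0 G4=G2=0 -> 11100
Step 4: G0=NOT G2=NOT 1=0 G1=1(const) G2=NOT G3=NOT 0=1 G3=NOT G1=NOT 1=0 G4=G2=1 -> 01101
Step 5: G0=NOT G2=NOT 1=0 G1=1(const) G2=NOT G3=NOT 0=1 G3=NOT G1=NOT 1=0 G4=G2=1 -> 01101
State from step 5 equals state from step 4 -> cycle length 1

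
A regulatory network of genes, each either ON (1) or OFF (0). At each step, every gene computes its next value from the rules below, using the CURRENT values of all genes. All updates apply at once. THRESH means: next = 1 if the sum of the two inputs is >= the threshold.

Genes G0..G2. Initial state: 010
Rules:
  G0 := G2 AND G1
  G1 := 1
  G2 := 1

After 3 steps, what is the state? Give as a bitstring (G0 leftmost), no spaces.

Step 1: G0=G2&G1=0&1=0 G1=1(const) G2=1(const) -> 011
Step 2: G0=G2&G1=1&1=1 G1=1(const) G2=1(const) -> 111
Step 3: G0=G2&G1=1&1=1 G1=1(const) G2=1(const) -> 111

111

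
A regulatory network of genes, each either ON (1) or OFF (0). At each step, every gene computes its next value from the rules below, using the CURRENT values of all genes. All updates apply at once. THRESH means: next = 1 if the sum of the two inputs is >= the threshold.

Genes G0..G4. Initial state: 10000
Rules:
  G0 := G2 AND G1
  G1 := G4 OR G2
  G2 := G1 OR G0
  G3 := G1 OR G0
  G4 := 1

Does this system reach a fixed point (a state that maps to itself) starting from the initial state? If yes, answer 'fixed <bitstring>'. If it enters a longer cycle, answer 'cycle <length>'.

Step 0: 10000
Step 1: G0=G2&G1=0&0=0 G1=G4|G2=0|0=0 G2=G1|G0=0|1=1 G3=G1|G0=0|1=1 G4=1(const) -> 00111
Step 2: G0=G2&G1=1&0=0 G1=G4|G2=1|1=1 G2=G1|G0=0|0=0 G3=G1|G0=0|0=0 G4=1(const) -> 01001
Step 3: G0=G2&G1=0&1=0 G1=G4|G2=1|0=1 G2=G1|G0=1|0=1 G3=G1|G0=1|0=1 G4=1(const) -> 01111
Step 4: G0=G2&G1=1&1=1 G1=G4|G2=1|1=1 G2=G1|G0=1|0=1 G3=G1|G0=1|0=1 G4=1(const) -> 11111
Step 5: G0=G2&G1=1&1=1 G1=G4|G2=1|1=1 G2=G1|G0=1|1=1 G3=G1|G0=1|1=1 G4=1(const) -> 11111
Fixed point reached at step 4: 11111

Answer: fixed 11111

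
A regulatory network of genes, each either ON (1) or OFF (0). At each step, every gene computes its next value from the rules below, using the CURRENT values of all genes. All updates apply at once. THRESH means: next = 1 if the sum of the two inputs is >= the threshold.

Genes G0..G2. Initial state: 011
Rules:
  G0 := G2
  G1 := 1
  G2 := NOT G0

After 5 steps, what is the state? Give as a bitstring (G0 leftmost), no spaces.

Step 1: G0=G2=1 G1=1(const) G2=NOT G0=NOT 0=1 -> 111
Step 2: G0=G2=1 G1=1(const) G2=NOT G0=NOT 1=0 -> 110
Step 3: G0=G2=0 G1=1(const) G2=NOT G0=NOT 1=0 -> 010
Step 4: G0=G2=0 G1=1(const) G2=NOT G0=NOT 0=1 -> 011
Step 5: G0=G2=1 G1=1(const) G2=NOT G0=NOT 0=1 -> 111

111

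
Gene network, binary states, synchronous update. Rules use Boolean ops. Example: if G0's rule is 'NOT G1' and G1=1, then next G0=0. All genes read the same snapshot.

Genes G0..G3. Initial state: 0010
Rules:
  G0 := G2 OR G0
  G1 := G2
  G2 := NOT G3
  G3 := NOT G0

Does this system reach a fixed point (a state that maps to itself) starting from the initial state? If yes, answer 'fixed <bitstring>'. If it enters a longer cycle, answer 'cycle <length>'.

Answer: fixed 1110

Derivation:
Step 0: 0010
Step 1: G0=G2|G0=1|0=1 G1=G2=1 G2=NOT G3=NOT 0=1 G3=NOT G0=NOT 0=1 -> 1111
Step 2: G0=G2|G0=1|1=1 G1=G2=1 G2=NOT G3=NOT 1=0 G3=NOT G0=NOT 1=0 -> 1100
Step 3: G0=G2|G0=0|1=1 G1=G2=0 G2=NOT G3=NOT 0=1 G3=NOT G0=NOT 1=0 -> 1010
Step 4: G0=G2|G0=1|1=1 G1=G2=1 G2=NOT G3=NOT 0=1 G3=NOT G0=NOT 1=0 -> 1110
Step 5: G0=G2|G0=1|1=1 G1=G2=1 G2=NOT G3=NOT 0=1 G3=NOT G0=NOT 1=0 -> 1110
Fixed point reached at step 4: 1110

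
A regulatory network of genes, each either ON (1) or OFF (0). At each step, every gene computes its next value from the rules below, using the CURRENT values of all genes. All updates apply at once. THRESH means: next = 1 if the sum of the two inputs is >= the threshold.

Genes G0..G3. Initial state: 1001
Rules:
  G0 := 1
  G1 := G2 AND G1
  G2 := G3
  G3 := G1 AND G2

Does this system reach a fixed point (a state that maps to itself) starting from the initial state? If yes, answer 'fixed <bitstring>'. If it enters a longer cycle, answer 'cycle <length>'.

Answer: fixed 1000

Derivation:
Step 0: 1001
Step 1: G0=1(const) G1=G2&G1=0&0=0 G2=G3=1 G3=G1&G2=0&0=0 -> 1010
Step 2: G0=1(const) G1=G2&G1=1&0=0 G2=G3=0 G3=G1&G2=0&1=0 -> 1000
Step 3: G0=1(const) G1=G2&G1=0&0=0 G2=G3=0 G3=G1&G2=0&0=0 -> 1000
Fixed point reached at step 2: 1000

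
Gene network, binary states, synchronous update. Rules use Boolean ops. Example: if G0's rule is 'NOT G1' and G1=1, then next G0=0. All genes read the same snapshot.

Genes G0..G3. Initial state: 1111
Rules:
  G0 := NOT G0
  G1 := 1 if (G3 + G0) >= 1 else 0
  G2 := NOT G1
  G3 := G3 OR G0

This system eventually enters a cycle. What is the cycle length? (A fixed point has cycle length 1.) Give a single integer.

Step 0: 1111
Step 1: G0=NOT G0=NOT 1=0 G1=(1+1>=1)=1 G2=NOT G1=NOT 1=0 G3=G3|G0=1|1=1 -> 0101
Step 2: G0=NOT G0=NOT 0=1 G1=(1+0>=1)=1 G2=NOT G1=NOT 1=0 G3=G3|G0=1|0=1 -> 1101
Step 3: G0=NOT G0=NOT 1=0 G1=(1+1>=1)=1 G2=NOT G1=NOT 1=0 G3=G3|G0=1|1=1 -> 0101
State from step 3 equals state from step 1 -> cycle length 2

Answer: 2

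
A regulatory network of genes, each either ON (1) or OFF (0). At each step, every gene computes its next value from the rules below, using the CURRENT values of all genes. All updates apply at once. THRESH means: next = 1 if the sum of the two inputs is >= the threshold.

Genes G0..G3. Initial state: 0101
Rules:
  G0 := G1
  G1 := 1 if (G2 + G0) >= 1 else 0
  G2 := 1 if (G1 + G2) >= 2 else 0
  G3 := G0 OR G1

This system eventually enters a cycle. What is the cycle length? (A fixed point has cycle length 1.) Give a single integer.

Step 0: 0101
Step 1: G0=G1=1 G1=(0+0>=1)=0 G2=(1+0>=2)=0 G3=G0|G1=0|1=1 -> 1001
Step 2: G0=G1=0 G1=(0+1>=1)=1 G2=(0+0>=2)=0 G3=G0|G1=1|0=1 -> 0101
State from step 2 equals state from step 0 -> cycle length 2

Answer: 2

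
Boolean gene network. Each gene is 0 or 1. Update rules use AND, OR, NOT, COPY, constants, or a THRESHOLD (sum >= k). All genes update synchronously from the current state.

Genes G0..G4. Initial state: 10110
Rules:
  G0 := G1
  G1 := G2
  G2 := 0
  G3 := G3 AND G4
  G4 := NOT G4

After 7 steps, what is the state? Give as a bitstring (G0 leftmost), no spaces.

Step 1: G0=G1=0 G1=G2=1 G2=0(const) G3=G3&G4=1&0=0 G4=NOT G4=NOT 0=1 -> 01001
Step 2: G0=G1=1 G1=G2=0 G2=0(const) G3=G3&G4=0&1=0 G4=NOT G4=NOT 1=0 -> 10000
Step 3: G0=G1=0 G1=G2=0 G2=0(const) G3=G3&G4=0&0=0 G4=NOT G4=NOT 0=1 -> 00001
Step 4: G0=G1=0 G1=G2=0 G2=0(const) G3=G3&G4=0&1=0 G4=NOT G4=NOT 1=0 -> 00000
Step 5: G0=G1=0 G1=G2=0 G2=0(const) G3=G3&G4=0&0=0 G4=NOT G4=NOT 0=1 -> 00001
Step 6: G0=G1=0 G1=G2=0 G2=0(const) G3=G3&G4=0&1=0 G4=NOT G4=NOT 1=0 -> 00000
Step 7: G0=G1=0 G1=G2=0 G2=0(const) G3=G3&G4=0&0=0 G4=NOT G4=NOT 0=1 -> 00001

00001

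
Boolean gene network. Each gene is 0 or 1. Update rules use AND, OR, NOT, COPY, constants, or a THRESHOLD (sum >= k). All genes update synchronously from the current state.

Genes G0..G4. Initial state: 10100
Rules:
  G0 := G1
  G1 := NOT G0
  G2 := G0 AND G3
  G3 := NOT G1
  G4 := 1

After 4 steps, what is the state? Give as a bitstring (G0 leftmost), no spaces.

Step 1: G0=G1=0 G1=NOT G0=NOT 1=0 G2=G0&G3=1&0=0 G3=NOT G1=NOT 0=1 G4=1(const) -> 00011
Step 2: G0=G1=0 G1=NOT G0=NOT 0=1 G2=G0&G3=0&1=0 G3=NOT G1=NOT 0=1 G4=1(const) -> 01011
Step 3: G0=G1=1 G1=NOT G0=NOT 0=1 G2=G0&G3=0&1=0 G3=NOT G1=NOT 1=0 G4=1(const) -> 11001
Step 4: G0=G1=1 G1=NOT G0=NOT 1=0 G2=G0&G3=1&0=0 G3=NOT G1=NOT 1=0 G4=1(const) -> 10001

10001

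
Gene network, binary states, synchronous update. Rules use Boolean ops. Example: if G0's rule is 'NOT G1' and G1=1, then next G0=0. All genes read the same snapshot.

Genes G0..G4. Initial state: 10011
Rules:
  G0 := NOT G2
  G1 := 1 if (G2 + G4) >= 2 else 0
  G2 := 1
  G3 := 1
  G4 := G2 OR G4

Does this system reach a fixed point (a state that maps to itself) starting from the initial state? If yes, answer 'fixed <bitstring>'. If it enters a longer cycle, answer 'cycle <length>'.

Step 0: 10011
Step 1: G0=NOT G2=NOT 0=1 G1=(0+1>=2)=0 G2=1(const) G3=1(const) G4=G2|G4=0|1=1 -> 10111
Step 2: G0=NOT G2=NOT 1=0 G1=(1+1>=2)=1 G2=1(const) G3=1(const) G4=G2|G4=1|1=1 -> 01111
Step 3: G0=NOT G2=NOT 1=0 G1=(1+1>=2)=1 G2=1(const) G3=1(const) G4=G2|G4=1|1=1 -> 01111
Fixed point reached at step 2: 01111

Answer: fixed 01111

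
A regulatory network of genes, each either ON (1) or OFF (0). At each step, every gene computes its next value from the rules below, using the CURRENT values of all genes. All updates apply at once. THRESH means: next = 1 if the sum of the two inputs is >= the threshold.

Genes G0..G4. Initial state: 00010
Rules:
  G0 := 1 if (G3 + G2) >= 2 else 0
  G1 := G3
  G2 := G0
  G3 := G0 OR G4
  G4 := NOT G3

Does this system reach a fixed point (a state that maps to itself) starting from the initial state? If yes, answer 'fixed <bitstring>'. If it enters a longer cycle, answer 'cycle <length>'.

Step 0: 00010
Step 1: G0=(1+0>=2)=0 G1=G3=1 G2=G0=0 G3=G0|G4=0|0=0 G4=NOT G3=NOT 1=0 -> 01000
Step 2: G0=(0+0>=2)=0 G1=G3=0 G2=G0=0 G3=G0|G4=0|0=0 G4=NOT G3=NOT 0=1 -> 00001
Step 3: G0=(0+0>=2)=0 G1=G3=0 G2=G0=0 G3=G0|G4=0|1=1 G4=NOT G3=NOT 0=1 -> 00011
Step 4: G0=(1+0>=2)=0 G1=G3=1 G2=G0=0 G3=G0|G4=0|1=1 G4=NOT G3=NOT 1=0 -> 01010
Step 5: G0=(1+0>=2)=0 G1=G3=1 G2=G0=0 G3=G0|G4=0|0=0 G4=NOT G3=NOT 1=0 -> 01000
Cycle of length 4 starting at step 1 -> no fixed point

Answer: cycle 4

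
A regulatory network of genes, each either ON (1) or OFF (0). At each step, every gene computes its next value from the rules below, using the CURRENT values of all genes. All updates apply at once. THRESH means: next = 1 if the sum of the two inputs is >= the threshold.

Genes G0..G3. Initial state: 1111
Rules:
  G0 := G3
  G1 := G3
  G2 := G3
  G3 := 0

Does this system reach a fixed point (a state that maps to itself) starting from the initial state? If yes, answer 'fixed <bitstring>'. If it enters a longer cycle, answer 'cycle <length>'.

Step 0: 1111
Step 1: G0=G3=1 G1=G3=1 G2=G3=1 G3=0(const) -> 1110
Step 2: G0=G3=0 G1=G3=0 G2=G3=0 G3=0(const) -> 0000
Step 3: G0=G3=0 G1=G3=0 G2=G3=0 G3=0(const) -> 0000
Fixed point reached at step 2: 0000

Answer: fixed 0000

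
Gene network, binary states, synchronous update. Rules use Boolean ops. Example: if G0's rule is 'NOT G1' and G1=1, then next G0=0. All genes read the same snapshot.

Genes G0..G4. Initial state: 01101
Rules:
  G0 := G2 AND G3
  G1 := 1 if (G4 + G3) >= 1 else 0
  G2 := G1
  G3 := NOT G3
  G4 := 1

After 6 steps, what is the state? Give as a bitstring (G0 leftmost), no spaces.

Step 1: G0=G2&G3=1&0=0 G1=(1+0>=1)=1 G2=G1=1 G3=NOT G3=NOT 0=1 G4=1(const) -> 01111
Step 2: G0=G2&G3=1&1=1 G1=(1+1>=1)=1 G2=G1=1 G3=NOT G3=NOT 1=0 G4=1(const) -> 11101
Step 3: G0=G2&G3=1&0=0 G1=(1+0>=1)=1 G2=G1=1 G3=NOT G3=NOT 0=1 G4=1(const) -> 01111
Step 4: G0=G2&G3=1&1=1 G1=(1+1>=1)=1 G2=G1=1 G3=NOT G3=NOT 1=0 G4=1(const) -> 11101
Step 5: G0=G2&G3=1&0=0 G1=(1+0>=1)=1 G2=G1=1 G3=NOT G3=NOT 0=1 G4=1(const) -> 01111
Step 6: G0=G2&G3=1&1=1 G1=(1+1>=1)=1 G2=G1=1 G3=NOT G3=NOT 1=0 G4=1(const) -> 11101

11101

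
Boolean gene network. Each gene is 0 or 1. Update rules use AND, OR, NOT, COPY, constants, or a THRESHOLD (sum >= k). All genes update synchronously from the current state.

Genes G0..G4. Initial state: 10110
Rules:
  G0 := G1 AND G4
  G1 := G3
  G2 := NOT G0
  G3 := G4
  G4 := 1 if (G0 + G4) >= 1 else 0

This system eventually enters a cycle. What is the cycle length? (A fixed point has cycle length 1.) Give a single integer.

Answer: 1

Derivation:
Step 0: 10110
Step 1: G0=G1&G4=0&0=0 G1=G3=1 G2=NOT G0=NOT 1=0 G3=G4=0 G4=(1+0>=1)=1 -> 01001
Step 2: G0=G1&G4=1&1=1 G1=G3=0 G2=NOT G0=NOT 0=1 G3=G4=1 G4=(0+1>=1)=1 -> 10111
Step 3: G0=G1&G4=0&1=0 G1=G3=1 G2=NOT G0=NOT 1=0 G3=G4=1 G4=(1+1>=1)=1 -> 01011
Step 4: G0=G1&G4=1&1=1 G1=G3=1 G2=NOT G0=NOT 0=1 G3=G4=1 G4=(0+1>=1)=1 -> 11111
Step 5: G0=G1&G4=1&1=1 G1=G3=1 G2=NOT G0=NOT 1=0 G3=G4=1 G4=(1+1>=1)=1 -> 11011
Step 6: G0=G1&G4=1&1=1 G1=G3=1 G2=NOT G0=NOT 1=0 G3=G4=1 G4=(1+1>=1)=1 -> 11011
State from step 6 equals state from step 5 -> cycle length 1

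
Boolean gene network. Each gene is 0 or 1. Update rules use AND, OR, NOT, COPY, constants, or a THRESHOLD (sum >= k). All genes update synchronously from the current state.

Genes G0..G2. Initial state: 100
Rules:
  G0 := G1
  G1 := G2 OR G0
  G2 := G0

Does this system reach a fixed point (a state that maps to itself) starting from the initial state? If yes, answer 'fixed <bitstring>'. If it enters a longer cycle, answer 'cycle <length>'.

Answer: fixed 111

Derivation:
Step 0: 100
Step 1: G0=G1=0 G1=G2|G0=0|1=1 G2=G0=1 -> 011
Step 2: G0=G1=1 G1=G2|G0=1|0=1 G2=G0=0 -> 110
Step 3: G0=G1=1 G1=G2|G0=0|1=1 G2=G0=1 -> 111
Step 4: G0=G1=1 G1=G2|G0=1|1=1 G2=G0=1 -> 111
Fixed point reached at step 3: 111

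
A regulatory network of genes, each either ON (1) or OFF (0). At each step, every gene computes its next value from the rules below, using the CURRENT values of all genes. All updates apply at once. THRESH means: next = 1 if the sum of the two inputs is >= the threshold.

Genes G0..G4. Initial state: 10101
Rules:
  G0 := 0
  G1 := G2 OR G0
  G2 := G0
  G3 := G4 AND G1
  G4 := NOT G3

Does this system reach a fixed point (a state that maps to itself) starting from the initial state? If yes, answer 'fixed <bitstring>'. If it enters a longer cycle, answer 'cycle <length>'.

Step 0: 10101
Step 1: G0=0(const) G1=G2|G0=1|1=1 G2=G0=1 G3=G4&G1=1&0=0 G4=NOT G3=NOT 0=1 -> 01101
Step 2: G0=0(const) G1=G2|G0=1|0=1 G2=G0=0 G3=G4&G1=1&1=1 G4=NOT G3=NOT 0=1 -> 01011
Step 3: G0=0(const) G1=G2|G0=0|0=0 G2=G0=0 G3=G4&G1=1&1=1 G4=NOT G3=NOT 1=0 -> 00010
Step 4: G0=0(const) G1=G2|G0=0|0=0 G2=G0=0 G3=G4&G1=0&0=0 G4=NOT G3=NOT 1=0 -> 00000
Step 5: G0=0(const) G1=G2|G0=0|0=0 G2=G0=0 G3=G4&G1=0&0=0 G4=NOT G3=NOT 0=1 -> 00001
Step 6: G0=0(const) G1=G2|G0=0|0=0 G2=G0=0 G3=G4&G1=1&0=0 G4=NOT G3=NOT 0=1 -> 00001
Fixed point reached at step 5: 00001

Answer: fixed 00001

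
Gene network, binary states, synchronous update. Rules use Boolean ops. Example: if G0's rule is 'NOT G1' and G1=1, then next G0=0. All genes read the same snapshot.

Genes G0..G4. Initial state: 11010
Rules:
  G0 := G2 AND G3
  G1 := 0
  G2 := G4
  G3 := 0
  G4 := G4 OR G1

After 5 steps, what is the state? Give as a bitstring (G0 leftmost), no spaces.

Step 1: G0=G2&G3=0&1=0 G1=0(const) G2=G4=0 G3=0(const) G4=G4|G1=0|1=1 -> 00001
Step 2: G0=G2&G3=0&0=0 G1=0(const) G2=G4=1 G3=0(const) G4=G4|G1=1|0=1 -> 00101
Step 3: G0=G2&G3=1&0=0 G1=0(const) G2=G4=1 G3=0(const) G4=G4|G1=1|0=1 -> 00101
Step 4: G0=G2&G3=1&0=0 G1=0(const) G2=G4=1 G3=0(const) G4=G4|G1=1|0=1 -> 00101
Step 5: G0=G2&G3=1&0=0 G1=0(const) G2=G4=1 G3=0(const) G4=G4|G1=1|0=1 -> 00101

00101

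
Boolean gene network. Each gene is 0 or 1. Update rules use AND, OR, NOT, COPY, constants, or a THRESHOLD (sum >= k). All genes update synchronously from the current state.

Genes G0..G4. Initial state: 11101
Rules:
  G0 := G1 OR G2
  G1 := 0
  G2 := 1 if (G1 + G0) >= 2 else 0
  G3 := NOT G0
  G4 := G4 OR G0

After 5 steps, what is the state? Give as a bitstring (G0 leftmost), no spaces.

Step 1: G0=G1|G2=1|1=1 G1=0(const) G2=(1+1>=2)=1 G3=NOT G0=NOT 1=0 G4=G4|G0=1|1=1 -> 10101
Step 2: G0=G1|G2=0|1=1 G1=0(const) G2=(0+1>=2)=0 G3=NOT G0=NOT 1=0 G4=G4|G0=1|1=1 -> 10001
Step 3: G0=G1|G2=0|0=0 G1=0(const) G2=(0+1>=2)=0 G3=NOT G0=NOT 1=0 G4=G4|G0=1|1=1 -> 00001
Step 4: G0=G1|G2=0|0=0 G1=0(const) G2=(0+0>=2)=0 G3=NOT G0=NOT 0=1 G4=G4|G0=1|0=1 -> 00011
Step 5: G0=G1|G2=0|0=0 G1=0(const) G2=(0+0>=2)=0 G3=NOT G0=NOT 0=1 G4=G4|G0=1|0=1 -> 00011

00011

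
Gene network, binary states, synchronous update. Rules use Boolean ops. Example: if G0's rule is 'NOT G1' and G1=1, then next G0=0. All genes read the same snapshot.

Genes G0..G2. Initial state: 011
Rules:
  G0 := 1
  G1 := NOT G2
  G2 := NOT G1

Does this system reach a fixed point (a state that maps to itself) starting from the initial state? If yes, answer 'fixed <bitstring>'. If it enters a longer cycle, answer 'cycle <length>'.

Answer: cycle 2

Derivation:
Step 0: 011
Step 1: G0=1(const) G1=NOT G2=NOT 1=0 G2=NOT G1=NOT 1=0 -> 100
Step 2: G0=1(const) G1=NOT G2=NOT 0=1 G2=NOT G1=NOT 0=1 -> 111
Step 3: G0=1(const) G1=NOT G2=NOT 1=0 G2=NOT G1=NOT 1=0 -> 100
Cycle of length 2 starting at step 1 -> no fixed point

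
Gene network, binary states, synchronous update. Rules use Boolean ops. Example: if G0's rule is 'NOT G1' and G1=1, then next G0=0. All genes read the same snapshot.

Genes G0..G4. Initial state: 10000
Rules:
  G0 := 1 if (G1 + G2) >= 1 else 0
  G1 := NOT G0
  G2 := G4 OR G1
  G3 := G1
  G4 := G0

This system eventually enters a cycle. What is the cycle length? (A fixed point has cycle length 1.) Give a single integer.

Answer: 1

Derivation:
Step 0: 10000
Step 1: G0=(0+0>=1)=0 G1=NOT G0=NOT 1=0 G2=G4|G1=0|0=0 G3=G1=0 G4=G0=1 -> 00001
Step 2: G0=(0+0>=1)=0 G1=NOT G0=NOT 0=1 G2=G4|G1=1|0=1 G3=G1=0 G4=G0=0 -> 01100
Step 3: G0=(1+1>=1)=1 G1=NOT G0=NOT 0=1 G2=G4|G1=0|1=1 G3=G1=1 G4=G0=0 -> 11110
Step 4: G0=(1+1>=1)=1 G1=NOT G0=NOT 1=0 G2=G4|G1=0|1=1 G3=G1=1 G4=G0=1 -> 10111
Step 5: G0=(0+1>=1)=1 G1=NOT G0=NOT 1=0 G2=G4|G1=1|0=1 G3=G1=0 G4=G0=1 -> 10101
Step 6: G0=(0+1>=1)=1 G1=NOT G0=NOT 1=0 G2=G4|G1=1|0=1 G3=G1=0 G4=G0=1 -> 10101
State from step 6 equals state from step 5 -> cycle length 1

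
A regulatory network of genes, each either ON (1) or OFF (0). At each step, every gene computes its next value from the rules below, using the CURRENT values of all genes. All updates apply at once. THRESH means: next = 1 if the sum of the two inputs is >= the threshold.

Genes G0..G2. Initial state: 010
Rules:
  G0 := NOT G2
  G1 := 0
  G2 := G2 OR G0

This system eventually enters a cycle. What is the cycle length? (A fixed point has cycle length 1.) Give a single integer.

Step 0: 010
Step 1: G0=NOT G2=NOT 0=1 G1=0(const) G2=G2|G0=0|0=0 -> 100
Step 2: G0=NOT G2=NOT 0=1 G1=0(const) G2=G2|G0=0|1=1 -> 101
Step 3: G0=NOT G2=NOT 1=0 G1=0(const) G2=G2|G0=1|1=1 -> 001
Step 4: G0=NOT G2=NOT 1=0 G1=0(const) G2=G2|G0=1|0=1 -> 001
State from step 4 equals state from step 3 -> cycle length 1

Answer: 1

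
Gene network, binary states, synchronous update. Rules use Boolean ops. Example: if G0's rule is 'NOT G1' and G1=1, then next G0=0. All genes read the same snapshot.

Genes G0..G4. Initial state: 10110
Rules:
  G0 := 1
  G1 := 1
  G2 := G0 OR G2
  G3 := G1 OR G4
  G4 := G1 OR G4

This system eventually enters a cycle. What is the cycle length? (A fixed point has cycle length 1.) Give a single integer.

Step 0: 10110
Step 1: G0=1(const) G1=1(const) G2=G0|G2=1|1=1 G3=G1|G4=0|0=0 G4=G1|G4=0|0=0 -> 11100
Step 2: G0=1(const) G1=1(const) G2=G0|G2=1|1=1 G3=G1|G4=1|0=1 G4=G1|G4=1|0=1 -> 11111
Step 3: G0=1(const) G1=1(const) G2=G0|G2=1|1=1 G3=G1|G4=1|1=1 G4=G1|G4=1|1=1 -> 11111
State from step 3 equals state from step 2 -> cycle length 1

Answer: 1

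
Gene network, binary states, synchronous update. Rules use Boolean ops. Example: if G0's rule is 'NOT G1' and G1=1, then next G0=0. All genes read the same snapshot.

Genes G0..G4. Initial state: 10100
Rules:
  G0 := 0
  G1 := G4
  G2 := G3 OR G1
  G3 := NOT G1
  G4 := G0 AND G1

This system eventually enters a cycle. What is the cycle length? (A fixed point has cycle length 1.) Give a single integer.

Step 0: 10100
Step 1: G0=0(const) G1=G4=0 G2=G3|G1=0|0=0 G3=NOT G1=NOT 0=1 G4=G0&G1=1&0=0 -> 00010
Step 2: G0=0(const) G1=G4=0 G2=G3|G1=1|0=1 G3=NOT G1=NOT 0=1 G4=G0&G1=0&0=0 -> 00110
Step 3: G0=0(const) G1=G4=0 G2=G3|G1=1|0=1 G3=NOT G1=NOT 0=1 G4=G0&G1=0&0=0 -> 00110
State from step 3 equals state from step 2 -> cycle length 1

Answer: 1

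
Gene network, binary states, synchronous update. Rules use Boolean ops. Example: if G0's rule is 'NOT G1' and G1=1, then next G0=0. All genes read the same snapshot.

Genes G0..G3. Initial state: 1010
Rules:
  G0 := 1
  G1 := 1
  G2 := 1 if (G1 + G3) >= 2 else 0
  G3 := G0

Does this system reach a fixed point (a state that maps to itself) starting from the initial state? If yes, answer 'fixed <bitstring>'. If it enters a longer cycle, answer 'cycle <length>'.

Answer: fixed 1111

Derivation:
Step 0: 1010
Step 1: G0=1(const) G1=1(const) G2=(0+0>=2)=0 G3=G0=1 -> 1101
Step 2: G0=1(const) G1=1(const) G2=(1+1>=2)=1 G3=G0=1 -> 1111
Step 3: G0=1(const) G1=1(const) G2=(1+1>=2)=1 G3=G0=1 -> 1111
Fixed point reached at step 2: 1111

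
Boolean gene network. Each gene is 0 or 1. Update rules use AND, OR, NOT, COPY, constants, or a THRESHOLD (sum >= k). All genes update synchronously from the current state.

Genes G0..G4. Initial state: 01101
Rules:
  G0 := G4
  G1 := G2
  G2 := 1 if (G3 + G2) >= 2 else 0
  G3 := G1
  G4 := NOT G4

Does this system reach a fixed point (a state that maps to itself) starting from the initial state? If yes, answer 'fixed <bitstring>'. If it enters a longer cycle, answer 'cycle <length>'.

Step 0: 01101
Step 1: G0=G4=1 G1=G2=1 G2=(0+1>=2)=0 G3=G1=1 G4=NOT G4=NOT 1=0 -> 11010
Step 2: G0=G4=0 G1=G2=0 G2=(1+0>=2)=0 G3=G1=1 G4=NOT G4=NOT 0=1 -> 00011
Step 3: G0=G4=1 G1=G2=0 G2=(1+0>=2)=0 G3=G1=0 G4=NOT G4=NOT 1=0 -> 10000
Step 4: G0=G4=0 G1=G2=0 G2=(0+0>=2)=0 G3=G1=0 G4=NOT G4=NOT 0=1 -> 00001
Step 5: G0=G4=1 G1=G2=0 G2=(0+0>=2)=0 G3=G1=0 G4=NOT G4=NOT 1=0 -> 10000
Cycle of length 2 starting at step 3 -> no fixed point

Answer: cycle 2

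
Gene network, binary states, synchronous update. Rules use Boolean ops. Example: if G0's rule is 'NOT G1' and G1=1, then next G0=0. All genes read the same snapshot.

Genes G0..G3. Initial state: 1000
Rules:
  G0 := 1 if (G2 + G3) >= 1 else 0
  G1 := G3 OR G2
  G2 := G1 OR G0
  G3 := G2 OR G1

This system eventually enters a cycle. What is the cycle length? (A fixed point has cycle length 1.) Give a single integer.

Answer: 1

Derivation:
Step 0: 1000
Step 1: G0=(0+0>=1)=0 G1=G3|G2=0|0=0 G2=G1|G0=0|1=1 G3=G2|G1=0|0=0 -> 0010
Step 2: G0=(1+0>=1)=1 G1=G3|G2=0|1=1 G2=G1|G0=0|0=0 G3=G2|G1=1|0=1 -> 1101
Step 3: G0=(0+1>=1)=1 G1=G3|G2=1|0=1 G2=G1|G0=1|1=1 G3=G2|G1=0|1=1 -> 1111
Step 4: G0=(1+1>=1)=1 G1=G3|G2=1|1=1 G2=G1|G0=1|1=1 G3=G2|G1=1|1=1 -> 1111
State from step 4 equals state from step 3 -> cycle length 1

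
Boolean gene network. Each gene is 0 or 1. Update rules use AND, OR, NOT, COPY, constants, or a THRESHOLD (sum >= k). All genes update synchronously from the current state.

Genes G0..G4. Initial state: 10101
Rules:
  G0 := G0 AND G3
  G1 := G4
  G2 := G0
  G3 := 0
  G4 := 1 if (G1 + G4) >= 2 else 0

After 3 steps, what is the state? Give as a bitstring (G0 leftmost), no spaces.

Step 1: G0=G0&G3=1&0=0 G1=G4=1 G2=G0=1 G3=0(const) G4=(0+1>=2)=0 -> 01100
Step 2: G0=G0&G3=0&0=0 G1=G4=0 G2=G0=0 G3=0(const) G4=(1+0>=2)=0 -> 00000
Step 3: G0=G0&G3=0&0=0 G1=G4=0 G2=G0=0 G3=0(const) G4=(0+0>=2)=0 -> 00000

00000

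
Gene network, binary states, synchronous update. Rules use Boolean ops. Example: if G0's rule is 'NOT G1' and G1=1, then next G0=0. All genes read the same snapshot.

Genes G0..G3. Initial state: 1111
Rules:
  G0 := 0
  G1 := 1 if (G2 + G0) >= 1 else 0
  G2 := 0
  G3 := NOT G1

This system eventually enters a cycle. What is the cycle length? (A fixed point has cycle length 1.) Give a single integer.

Answer: 1

Derivation:
Step 0: 1111
Step 1: G0=0(const) G1=(1+1>=1)=1 G2=0(const) G3=NOT G1=NOT 1=0 -> 0100
Step 2: G0=0(const) G1=(0+0>=1)=0 G2=0(const) G3=NOT G1=NOT 1=0 -> 0000
Step 3: G0=0(const) G1=(0+0>=1)=0 G2=0(const) G3=NOT G1=NOT 0=1 -> 0001
Step 4: G0=0(const) G1=(0+0>=1)=0 G2=0(const) G3=NOT G1=NOT 0=1 -> 0001
State from step 4 equals state from step 3 -> cycle length 1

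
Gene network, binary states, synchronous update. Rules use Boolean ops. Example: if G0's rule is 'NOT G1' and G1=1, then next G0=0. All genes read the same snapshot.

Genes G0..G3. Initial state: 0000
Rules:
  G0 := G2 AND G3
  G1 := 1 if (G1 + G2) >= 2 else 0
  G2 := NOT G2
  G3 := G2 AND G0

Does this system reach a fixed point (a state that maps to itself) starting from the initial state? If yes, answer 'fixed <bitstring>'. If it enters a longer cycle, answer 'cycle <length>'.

Answer: cycle 2

Derivation:
Step 0: 0000
Step 1: G0=G2&G3=0&0=0 G1=(0+0>=2)=0 G2=NOT G2=NOT 0=1 G3=G2&G0=0&0=0 -> 0010
Step 2: G0=G2&G3=1&0=0 G1=(0+1>=2)=0 G2=NOT G2=NOT 1=0 G3=G2&G0=1&0=0 -> 0000
Cycle of length 2 starting at step 0 -> no fixed point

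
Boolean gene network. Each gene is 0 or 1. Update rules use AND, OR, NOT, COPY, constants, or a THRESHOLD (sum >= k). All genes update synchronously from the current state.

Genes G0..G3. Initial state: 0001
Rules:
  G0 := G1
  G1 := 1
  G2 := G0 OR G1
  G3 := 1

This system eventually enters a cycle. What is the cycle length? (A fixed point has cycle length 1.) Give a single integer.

Step 0: 0001
Step 1: G0=G1=0 G1=1(const) G2=G0|G1=0|0=0 G3=1(const) -> 0101
Step 2: G0=G1=1 G1=1(const) G2=G0|G1=0|1=1 G3=1(const) -> 1111
Step 3: G0=G1=1 G1=1(const) G2=G0|G1=1|1=1 G3=1(const) -> 1111
State from step 3 equals state from step 2 -> cycle length 1

Answer: 1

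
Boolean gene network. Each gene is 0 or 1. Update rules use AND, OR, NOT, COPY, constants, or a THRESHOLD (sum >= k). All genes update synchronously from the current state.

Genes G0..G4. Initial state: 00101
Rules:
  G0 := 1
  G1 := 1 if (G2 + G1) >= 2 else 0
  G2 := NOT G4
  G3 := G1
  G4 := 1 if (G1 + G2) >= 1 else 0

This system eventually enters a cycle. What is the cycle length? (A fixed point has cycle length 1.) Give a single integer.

Step 0: 00101
Step 1: G0=1(const) G1=(1+0>=2)=0 G2=NOT G4=NOT 1=0 G3=G1=0 G4=(0+1>=1)=1 -> 10001
Step 2: G0=1(const) G1=(0+0>=2)=0 G2=NOT G4=NOT 1=0 G3=G1=0 G4=(0+0>=1)=0 -> 10000
Step 3: G0=1(const) G1=(0+0>=2)=0 G2=NOT G4=NOT 0=1 G3=G1=0 G4=(0+0>=1)=0 -> 10100
Step 4: G0=1(const) G1=(1+0>=2)=0 G2=NOT G4=NOT 0=1 G3=G1=0 G4=(0+1>=1)=1 -> 10101
Step 5: G0=1(const) G1=(1+0>=2)=0 G2=NOT G4=NOT 1=0 G3=G1=0 G4=(0+1>=1)=1 -> 10001
State from step 5 equals state from step 1 -> cycle length 4

Answer: 4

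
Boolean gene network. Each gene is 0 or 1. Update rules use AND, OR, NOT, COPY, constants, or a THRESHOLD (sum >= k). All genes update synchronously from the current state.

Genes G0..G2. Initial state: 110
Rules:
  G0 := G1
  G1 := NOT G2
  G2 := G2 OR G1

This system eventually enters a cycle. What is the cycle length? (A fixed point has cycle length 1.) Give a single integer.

Step 0: 110
Step 1: G0=G1=1 G1=NOT G2=NOT 0=1 G2=G2|G1=0|1=1 -> 111
Step 2: G0=G1=1 G1=NOT G2=NOT 1=0 G2=G2|G1=1|1=1 -> 101
Step 3: G0=G1=0 G1=NOT G2=NOT 1=0 G2=G2|G1=1|0=1 -> 001
Step 4: G0=G1=0 G1=NOT G2=NOT 1=0 G2=G2|G1=1|0=1 -> 001
State from step 4 equals state from step 3 -> cycle length 1

Answer: 1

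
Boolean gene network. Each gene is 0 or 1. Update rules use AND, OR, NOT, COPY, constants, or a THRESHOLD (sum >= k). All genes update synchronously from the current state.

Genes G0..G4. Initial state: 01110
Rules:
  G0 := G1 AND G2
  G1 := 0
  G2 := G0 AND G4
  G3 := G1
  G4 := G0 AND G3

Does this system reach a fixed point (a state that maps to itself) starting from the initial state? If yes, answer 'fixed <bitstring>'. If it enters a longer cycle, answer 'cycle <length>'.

Step 0: 01110
Step 1: G0=G1&G2=1&1=1 G1=0(const) G2=G0&G4=0&0=0 G3=G1=1 G4=G0&G3=0&1=0 -> 10010
Step 2: G0=G1&G2=0&0=0 G1=0(const) G2=G0&G4=1&0=0 G3=G1=0 G4=G0&G3=1&1=1 -> 00001
Step 3: G0=G1&G2=0&0=0 G1=0(const) G2=G0&G4=0&1=0 G3=G1=0 G4=G0&G3=0&0=0 -> 00000
Step 4: G0=G1&G2=0&0=0 G1=0(const) G2=G0&G4=0&0=0 G3=G1=0 G4=G0&G3=0&0=0 -> 00000
Fixed point reached at step 3: 00000

Answer: fixed 00000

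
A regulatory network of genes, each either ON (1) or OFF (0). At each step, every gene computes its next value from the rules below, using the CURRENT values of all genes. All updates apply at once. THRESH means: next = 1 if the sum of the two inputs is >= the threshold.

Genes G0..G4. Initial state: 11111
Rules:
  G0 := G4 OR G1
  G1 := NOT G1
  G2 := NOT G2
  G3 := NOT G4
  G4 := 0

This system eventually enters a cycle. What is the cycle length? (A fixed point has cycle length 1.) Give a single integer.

Step 0: 11111
Step 1: G0=G4|G1=1|1=1 G1=NOT G1=NOT 1=0 G2=NOT G2=NOT 1=0 G3=NOT G4=NOT 1=0 G4=0(const) -> 10000
Step 2: G0=G4|G1=0|0=0 G1=NOT G1=NOT 0=1 G2=NOT G2=NOT 0=1 G3=NOT G4=NOT 0=1 G4=0(const) -> 01110
Step 3: G0=G4|G1=0|1=1 G1=NOT G1=NOT 1=0 G2=NOT G2=NOT 1=0 G3=NOT G4=NOT 0=1 G4=0(const) -> 10010
Step 4: G0=G4|G1=0|0=0 G1=NOT G1=NOT 0=1 G2=NOT G2=NOT 0=1 G3=NOT G4=NOT 0=1 G4=0(const) -> 01110
State from step 4 equals state from step 2 -> cycle length 2

Answer: 2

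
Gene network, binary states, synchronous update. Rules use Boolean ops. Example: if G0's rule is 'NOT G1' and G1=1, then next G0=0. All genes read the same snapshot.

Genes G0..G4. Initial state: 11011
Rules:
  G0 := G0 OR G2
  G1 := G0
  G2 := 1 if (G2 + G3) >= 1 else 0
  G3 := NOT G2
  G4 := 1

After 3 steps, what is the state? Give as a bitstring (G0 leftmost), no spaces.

Step 1: G0=G0|G2=1|0=1 G1=G0=1 G2=(0+1>=1)=1 G3=NOT G2=NOT 0=1 G4=1(const) -> 11111
Step 2: G0=G0|G2=1|1=1 G1=G0=1 G2=(1+1>=1)=1 G3=NOT G2=NOT 1=0 G4=1(const) -> 11101
Step 3: G0=G0|G2=1|1=1 G1=G0=1 G2=(1+0>=1)=1 G3=NOT G2=NOT 1=0 G4=1(const) -> 11101

11101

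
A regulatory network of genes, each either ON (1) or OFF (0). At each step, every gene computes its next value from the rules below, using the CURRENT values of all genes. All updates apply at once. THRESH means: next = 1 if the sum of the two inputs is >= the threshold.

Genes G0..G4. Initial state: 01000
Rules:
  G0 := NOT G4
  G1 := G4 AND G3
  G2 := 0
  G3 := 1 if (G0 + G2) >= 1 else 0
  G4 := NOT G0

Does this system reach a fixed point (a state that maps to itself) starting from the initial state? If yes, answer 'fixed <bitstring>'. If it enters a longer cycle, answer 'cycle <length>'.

Answer: cycle 2

Derivation:
Step 0: 01000
Step 1: G0=NOT G4=NOT 0=1 G1=G4&G3=0&0=0 G2=0(const) G3=(0+0>=1)=0 G4=NOT G0=NOT 0=1 -> 10001
Step 2: G0=NOT G4=NOT 1=0 G1=G4&G3=1&0=0 G2=0(const) G3=(1+0>=1)=1 G4=NOT G0=NOT 1=0 -> 00010
Step 3: G0=NOT G4=NOT 0=1 G1=G4&G3=0&1=0 G2=0(const) G3=(0+0>=1)=0 G4=NOT G0=NOT 0=1 -> 10001
Cycle of length 2 starting at step 1 -> no fixed point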